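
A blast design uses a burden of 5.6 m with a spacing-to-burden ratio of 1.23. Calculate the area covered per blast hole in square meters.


First, find the spacing:
Spacing = burden * ratio = 5.6 * 1.23
= 6.888 m
Then, calculate the area:
Area = burden * spacing = 5.6 * 6.888
= 38.5728 m^2

38.5728 m^2


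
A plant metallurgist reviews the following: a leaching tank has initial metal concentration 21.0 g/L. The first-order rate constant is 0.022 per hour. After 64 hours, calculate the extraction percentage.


75.5368%

Compute the exponent:
-k * t = -0.022 * 64 = -1.408
Remaining concentration:
C = 21.0 * exp(-1.408)
= 21.0 * 0.2446320583
= 5.137273225 g/L
Extracted = 21.0 - 5.137273225 = 15.86272678 g/L
Extraction % = 15.86272678 / 21.0 * 100
= 75.5368%


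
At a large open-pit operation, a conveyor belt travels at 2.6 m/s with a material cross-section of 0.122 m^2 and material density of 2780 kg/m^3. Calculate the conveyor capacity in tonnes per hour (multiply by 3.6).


Volumetric flow = speed * area
= 2.6 * 0.122 = 0.3172 m^3/s
Mass flow = volumetric * density
= 0.3172 * 2780 = 881.816 kg/s
Convert to t/h: multiply by 3.6
Capacity = 881.816 * 3.6
= 3174.5376 t/h

3174.5376 t/h


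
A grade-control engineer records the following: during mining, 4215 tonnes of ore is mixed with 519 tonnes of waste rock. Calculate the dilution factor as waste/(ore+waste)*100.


Total material = ore + waste
= 4215 + 519 = 4734 tonnes
Dilution = waste / total * 100
= 519 / 4734 * 100
= 0.1096324461 * 100
= 10.9632%

10.9632%


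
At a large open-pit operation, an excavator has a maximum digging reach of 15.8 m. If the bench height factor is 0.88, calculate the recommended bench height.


Bench height = reach * factor
= 15.8 * 0.88
= 13.904 m

13.904 m


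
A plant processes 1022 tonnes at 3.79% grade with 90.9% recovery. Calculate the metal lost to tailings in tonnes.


Total metal in feed:
= 1022 * 3.79 / 100 = 38.7338 tonnes
Metal recovered:
= 38.7338 * 90.9 / 100 = 35.2090242 tonnes
Metal lost to tailings:
= 38.7338 - 35.2090242
= 3.5248 tonnes

3.5248 tonnes


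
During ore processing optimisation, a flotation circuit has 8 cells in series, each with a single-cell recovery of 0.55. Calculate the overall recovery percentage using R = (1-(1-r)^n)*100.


99.8318%

Complement of single-cell recovery:
1 - r = 1 - 0.55 = 0.45
Raise to power n:
(1 - r)^8 = 0.45^8 = 0.001681512539
Overall recovery:
R = (1 - 0.001681512539) * 100
= 99.8318%


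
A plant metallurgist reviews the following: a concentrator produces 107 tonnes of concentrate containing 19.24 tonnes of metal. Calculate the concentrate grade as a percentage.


Grade = (metal in concentrate / concentrate mass) * 100
= (19.24 / 107) * 100
= 0.1798130841 * 100
= 17.9813%

17.9813%


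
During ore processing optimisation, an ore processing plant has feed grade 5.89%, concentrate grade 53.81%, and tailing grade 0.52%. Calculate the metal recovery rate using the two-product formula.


92.0611%

Using the two-product formula:
R = 100 * c * (f - t) / (f * (c - t))
Numerator = 100 * 53.81 * (5.89 - 0.52)
= 100 * 53.81 * 5.37
= 28895.97
Denominator = 5.89 * (53.81 - 0.52)
= 5.89 * 53.29
= 313.8781
R = 28895.97 / 313.8781
= 92.0611%


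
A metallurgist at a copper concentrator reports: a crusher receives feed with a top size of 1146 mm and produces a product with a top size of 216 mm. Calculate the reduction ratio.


Reduction ratio = feed size / product size
= 1146 / 216
= 5.3056

5.3056


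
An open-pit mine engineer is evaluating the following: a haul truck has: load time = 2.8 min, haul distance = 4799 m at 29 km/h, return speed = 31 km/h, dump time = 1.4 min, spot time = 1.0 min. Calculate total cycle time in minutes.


24.4174 min

Convert haul speed to m/min: 29 * 1000/60 = 483.3333333 m/min
Haul time = 4799 / 483.3333333 = 9.928965517 min
Convert return speed to m/min: 31 * 1000/60 = 516.6666667 m/min
Return time = 4799 / 516.6666667 = 9.288387097 min
Total cycle time:
= 2.8 + 9.928965517 + 1.4 + 9.288387097 + 1.0
= 24.4174 min


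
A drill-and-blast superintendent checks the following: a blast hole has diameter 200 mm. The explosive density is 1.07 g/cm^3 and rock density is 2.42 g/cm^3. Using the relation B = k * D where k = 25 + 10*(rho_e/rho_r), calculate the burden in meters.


First, compute k:
rho_e / rho_r = 1.07 / 2.42 = 0.4421487603
k = 25 + 10 * 0.4421487603 = 29.4214876
Then, compute burden:
B = k * D / 1000 = 29.4214876 * 200 / 1000
= 5884.297521 / 1000
= 5.8843 m

5.8843 m


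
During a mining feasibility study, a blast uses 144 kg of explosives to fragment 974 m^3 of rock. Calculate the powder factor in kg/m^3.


Powder factor = explosive mass / rock volume
= 144 / 974
= 0.1478 kg/m^3

0.1478 kg/m^3


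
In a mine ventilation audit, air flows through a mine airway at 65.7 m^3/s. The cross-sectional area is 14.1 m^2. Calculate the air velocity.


4.6596 m/s

Velocity = flow rate / cross-sectional area
= 65.7 / 14.1
= 4.6596 m/s


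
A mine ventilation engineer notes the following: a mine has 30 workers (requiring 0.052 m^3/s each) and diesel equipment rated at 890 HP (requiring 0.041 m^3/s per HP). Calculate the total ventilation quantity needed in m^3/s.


Airflow for workers:
Q_people = 30 * 0.052 = 1.56 m^3/s
Airflow for diesel equipment:
Q_diesel = 890 * 0.041 = 36.49 m^3/s
Total ventilation:
Q_total = 1.56 + 36.49
= 38.05 m^3/s

38.05 m^3/s


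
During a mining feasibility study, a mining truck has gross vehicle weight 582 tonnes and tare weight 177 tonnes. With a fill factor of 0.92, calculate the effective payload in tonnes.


Maximum payload = gross - tare
= 582 - 177 = 405 tonnes
Effective payload = max payload * fill factor
= 405 * 0.92
= 372.6 tonnes

372.6 tonnes


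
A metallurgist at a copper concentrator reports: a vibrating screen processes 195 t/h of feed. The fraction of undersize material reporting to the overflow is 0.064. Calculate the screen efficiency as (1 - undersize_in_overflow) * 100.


Screen efficiency = (1 - fraction of undersize in overflow) * 100
= (1 - 0.064) * 100
= 0.936 * 100
= 93.6%

93.6%


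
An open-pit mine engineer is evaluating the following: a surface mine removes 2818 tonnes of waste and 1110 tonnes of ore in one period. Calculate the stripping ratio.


2.5387

Stripping ratio = waste tonnage / ore tonnage
= 2818 / 1110
= 2.5387


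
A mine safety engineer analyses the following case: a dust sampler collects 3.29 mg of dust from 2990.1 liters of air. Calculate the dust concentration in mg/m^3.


1.1003 mg/m^3

Convert liters to m^3: 1 m^3 = 1000 L
Concentration = mass / volume * 1000
= 3.29 / 2990.1 * 1000
= 0.001100297649 * 1000
= 1.1003 mg/m^3


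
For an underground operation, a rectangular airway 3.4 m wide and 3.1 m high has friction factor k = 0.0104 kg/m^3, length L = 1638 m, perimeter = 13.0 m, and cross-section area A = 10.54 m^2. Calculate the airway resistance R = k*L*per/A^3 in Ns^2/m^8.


Compute the numerator:
k * L * per = 0.0104 * 1638 * 13.0
= 221.4576
Compute the denominator:
A^3 = 10.54^3 = 1170.905464
Resistance:
R = 221.4576 / 1170.905464
= 0.1891 Ns^2/m^8

0.1891 Ns^2/m^8


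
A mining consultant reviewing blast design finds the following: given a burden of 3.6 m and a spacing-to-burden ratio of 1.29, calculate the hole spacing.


Spacing = burden * ratio
= 3.6 * 1.29
= 4.644 m

4.644 m


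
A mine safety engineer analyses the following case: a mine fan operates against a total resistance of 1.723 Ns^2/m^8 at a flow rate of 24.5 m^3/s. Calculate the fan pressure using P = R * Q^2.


1034.2308 Pa

Compute Q^2:
Q^2 = 24.5^2 = 600.25
Compute pressure:
P = R * Q^2 = 1.723 * 600.25
= 1034.2308 Pa


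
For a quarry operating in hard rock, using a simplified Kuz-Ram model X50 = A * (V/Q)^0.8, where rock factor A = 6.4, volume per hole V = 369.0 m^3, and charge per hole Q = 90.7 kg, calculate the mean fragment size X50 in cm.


19.666 cm

Compute V/Q:
V/Q = 369.0 / 90.7 = 4.068357222
Raise to the power 0.8:
(V/Q)^0.8 = 4.068357222^0.8 = 3.072806857
Multiply by A:
X50 = 6.4 * 3.072806857
= 19.666 cm


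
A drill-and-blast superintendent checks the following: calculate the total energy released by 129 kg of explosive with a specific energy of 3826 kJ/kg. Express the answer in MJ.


Energy = mass * specific_energy / 1000
= 129 * 3826 / 1000
= 493554 / 1000
= 493.554 MJ

493.554 MJ


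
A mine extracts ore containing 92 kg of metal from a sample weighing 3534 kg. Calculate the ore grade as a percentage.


Ore grade = (metal mass / ore mass) * 100
= (92 / 3534) * 100
= 0.026032824 * 100
= 2.6033%

2.6033%


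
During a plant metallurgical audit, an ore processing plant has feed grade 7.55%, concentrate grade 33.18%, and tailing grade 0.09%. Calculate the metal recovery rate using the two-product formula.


99.0767%

Using the two-product formula:
R = 100 * c * (f - t) / (f * (c - t))
Numerator = 100 * 33.18 * (7.55 - 0.09)
= 100 * 33.18 * 7.46
= 24752.28
Denominator = 7.55 * (33.18 - 0.09)
= 7.55 * 33.09
= 249.8295
R = 24752.28 / 249.8295
= 99.0767%


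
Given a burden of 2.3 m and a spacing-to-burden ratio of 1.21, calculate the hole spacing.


Spacing = burden * ratio
= 2.3 * 1.21
= 2.783 m

2.783 m


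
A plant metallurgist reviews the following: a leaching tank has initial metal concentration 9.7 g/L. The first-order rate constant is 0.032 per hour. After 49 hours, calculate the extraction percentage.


Compute the exponent:
-k * t = -0.032 * 49 = -1.568
Remaining concentration:
C = 9.7 * exp(-1.568)
= 9.7 * 0.2084616891
= 2.022078384 g/L
Extracted = 9.7 - 2.022078384 = 7.677921616 g/L
Extraction % = 7.677921616 / 9.7 * 100
= 79.1538%

79.1538%


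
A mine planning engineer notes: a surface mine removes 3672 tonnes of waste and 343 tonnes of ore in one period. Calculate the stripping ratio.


Stripping ratio = waste tonnage / ore tonnage
= 3672 / 343
= 10.7055

10.7055


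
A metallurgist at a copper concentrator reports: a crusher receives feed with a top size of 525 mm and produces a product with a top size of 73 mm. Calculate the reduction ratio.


7.1918

Reduction ratio = feed size / product size
= 525 / 73
= 7.1918


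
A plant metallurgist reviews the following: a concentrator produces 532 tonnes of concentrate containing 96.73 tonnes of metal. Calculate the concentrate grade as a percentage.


Grade = (metal in concentrate / concentrate mass) * 100
= (96.73 / 532) * 100
= 0.1818233083 * 100
= 18.1823%

18.1823%


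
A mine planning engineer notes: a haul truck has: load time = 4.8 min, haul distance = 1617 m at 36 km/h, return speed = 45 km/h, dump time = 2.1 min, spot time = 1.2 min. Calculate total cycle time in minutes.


Convert haul speed to m/min: 36 * 1000/60 = 600 m/min
Haul time = 1617 / 600 = 2.695 min
Convert return speed to m/min: 45 * 1000/60 = 750 m/min
Return time = 1617 / 750 = 2.156 min
Total cycle time:
= 4.8 + 2.695 + 2.1 + 2.156 + 1.2
= 12.951 min

12.951 min


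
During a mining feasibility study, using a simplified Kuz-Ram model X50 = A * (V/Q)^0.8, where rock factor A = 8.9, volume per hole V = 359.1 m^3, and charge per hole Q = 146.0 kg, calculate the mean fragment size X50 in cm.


18.2844 cm

Compute V/Q:
V/Q = 359.1 / 146.0 = 2.459589041
Raise to the power 0.8:
(V/Q)^0.8 = 2.459589041^0.8 = 2.054423809
Multiply by A:
X50 = 8.9 * 2.054423809
= 18.2844 cm


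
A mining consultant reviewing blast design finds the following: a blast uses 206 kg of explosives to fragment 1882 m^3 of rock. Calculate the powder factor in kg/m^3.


0.1095 kg/m^3

Powder factor = explosive mass / rock volume
= 206 / 1882
= 0.1095 kg/m^3


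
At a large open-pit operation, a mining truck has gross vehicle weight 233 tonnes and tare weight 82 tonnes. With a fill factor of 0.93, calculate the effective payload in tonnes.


140.43 tonnes

Maximum payload = gross - tare
= 233 - 82 = 151 tonnes
Effective payload = max payload * fill factor
= 151 * 0.93
= 140.43 tonnes


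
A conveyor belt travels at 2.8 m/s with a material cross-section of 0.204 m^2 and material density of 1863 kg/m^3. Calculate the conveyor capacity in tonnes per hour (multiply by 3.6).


Volumetric flow = speed * area
= 2.8 * 0.204 = 0.5712 m^3/s
Mass flow = volumetric * density
= 0.5712 * 1863 = 1064.1456 kg/s
Convert to t/h: multiply by 3.6
Capacity = 1064.1456 * 3.6
= 3830.9242 t/h

3830.9242 t/h


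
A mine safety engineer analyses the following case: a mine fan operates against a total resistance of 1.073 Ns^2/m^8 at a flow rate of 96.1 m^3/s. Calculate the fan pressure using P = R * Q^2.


9909.3803 Pa

Compute Q^2:
Q^2 = 96.1^2 = 9235.21
Compute pressure:
P = R * Q^2 = 1.073 * 9235.21
= 9909.3803 Pa


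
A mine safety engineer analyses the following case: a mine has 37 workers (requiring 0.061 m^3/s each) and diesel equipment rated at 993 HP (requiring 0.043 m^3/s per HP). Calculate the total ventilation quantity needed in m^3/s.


Airflow for workers:
Q_people = 37 * 0.061 = 2.257 m^3/s
Airflow for diesel equipment:
Q_diesel = 993 * 0.043 = 42.699 m^3/s
Total ventilation:
Q_total = 2.257 + 42.699
= 44.956 m^3/s

44.956 m^3/s


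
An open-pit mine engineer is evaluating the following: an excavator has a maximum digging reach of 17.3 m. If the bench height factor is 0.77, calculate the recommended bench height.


13.321 m

Bench height = reach * factor
= 17.3 * 0.77
= 13.321 m


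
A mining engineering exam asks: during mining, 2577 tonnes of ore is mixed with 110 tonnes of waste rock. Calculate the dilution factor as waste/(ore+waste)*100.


4.0938%

Total material = ore + waste
= 2577 + 110 = 2687 tonnes
Dilution = waste / total * 100
= 110 / 2687 * 100
= 0.0409378489 * 100
= 4.0938%


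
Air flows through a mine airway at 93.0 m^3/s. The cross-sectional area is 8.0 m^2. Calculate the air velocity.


11.625 m/s

Velocity = flow rate / cross-sectional area
= 93.0 / 8.0
= 11.625 m/s


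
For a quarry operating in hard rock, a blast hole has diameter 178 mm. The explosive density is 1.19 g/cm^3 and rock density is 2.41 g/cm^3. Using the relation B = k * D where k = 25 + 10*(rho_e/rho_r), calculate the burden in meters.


First, compute k:
rho_e / rho_r = 1.19 / 2.41 = 0.4937759336
k = 25 + 10 * 0.4937759336 = 29.93775934
Then, compute burden:
B = k * D / 1000 = 29.93775934 * 178 / 1000
= 5328.921162 / 1000
= 5.3289 m

5.3289 m


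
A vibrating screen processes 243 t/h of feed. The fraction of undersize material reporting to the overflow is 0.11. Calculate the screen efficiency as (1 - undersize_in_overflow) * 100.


89.0%

Screen efficiency = (1 - fraction of undersize in overflow) * 100
= (1 - 0.11) * 100
= 0.89 * 100
= 89.0%


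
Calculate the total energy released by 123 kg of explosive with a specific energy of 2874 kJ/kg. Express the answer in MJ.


353.502 MJ

Energy = mass * specific_energy / 1000
= 123 * 2874 / 1000
= 353502 / 1000
= 353.502 MJ


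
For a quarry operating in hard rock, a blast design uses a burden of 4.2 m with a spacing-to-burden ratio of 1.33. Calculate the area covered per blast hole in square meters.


First, find the spacing:
Spacing = burden * ratio = 4.2 * 1.33
= 5.586 m
Then, calculate the area:
Area = burden * spacing = 4.2 * 5.586
= 23.4612 m^2

23.4612 m^2


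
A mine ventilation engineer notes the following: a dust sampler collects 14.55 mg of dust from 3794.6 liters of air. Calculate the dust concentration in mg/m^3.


3.8344 mg/m^3

Convert liters to m^3: 1 m^3 = 1000 L
Concentration = mass / volume * 1000
= 14.55 / 3794.6 * 1000
= 0.003834396247 * 1000
= 3.8344 mg/m^3


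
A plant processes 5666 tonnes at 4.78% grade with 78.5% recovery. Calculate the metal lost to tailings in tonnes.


Total metal in feed:
= 5666 * 4.78 / 100 = 270.8348 tonnes
Metal recovered:
= 270.8348 * 78.5 / 100 = 212.605318 tonnes
Metal lost to tailings:
= 270.8348 - 212.605318
= 58.2295 tonnes

58.2295 tonnes


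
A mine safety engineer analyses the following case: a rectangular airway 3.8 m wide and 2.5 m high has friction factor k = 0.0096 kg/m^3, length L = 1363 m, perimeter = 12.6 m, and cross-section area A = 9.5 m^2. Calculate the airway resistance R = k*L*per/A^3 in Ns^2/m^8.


Compute the numerator:
k * L * per = 0.0096 * 1363 * 12.6
= 164.86848
Compute the denominator:
A^3 = 9.5^3 = 857.375
Resistance:
R = 164.86848 / 857.375
= 0.1923 Ns^2/m^8

0.1923 Ns^2/m^8


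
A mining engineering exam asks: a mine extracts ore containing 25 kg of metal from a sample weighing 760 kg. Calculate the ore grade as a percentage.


3.2895%

Ore grade = (metal mass / ore mass) * 100
= (25 / 760) * 100
= 0.03289473684 * 100
= 3.2895%


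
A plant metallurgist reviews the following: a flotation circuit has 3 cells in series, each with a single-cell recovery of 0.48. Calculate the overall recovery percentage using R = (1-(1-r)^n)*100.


Complement of single-cell recovery:
1 - r = 1 - 0.48 = 0.52
Raise to power n:
(1 - r)^3 = 0.52^3 = 0.140608
Overall recovery:
R = (1 - 0.140608) * 100
= 85.9392%

85.9392%


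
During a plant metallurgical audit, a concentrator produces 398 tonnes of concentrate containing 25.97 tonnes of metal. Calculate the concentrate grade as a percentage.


Grade = (metal in concentrate / concentrate mass) * 100
= (25.97 / 398) * 100
= 0.06525125628 * 100
= 6.5251%

6.5251%


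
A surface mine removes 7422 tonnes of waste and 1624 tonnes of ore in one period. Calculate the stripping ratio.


4.5702

Stripping ratio = waste tonnage / ore tonnage
= 7422 / 1624
= 4.5702


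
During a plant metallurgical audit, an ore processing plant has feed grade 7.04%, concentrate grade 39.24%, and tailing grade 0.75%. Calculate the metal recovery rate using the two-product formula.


Using the two-product formula:
R = 100 * c * (f - t) / (f * (c - t))
Numerator = 100 * 39.24 * (7.04 - 0.75)
= 100 * 39.24 * 6.29
= 24681.96
Denominator = 7.04 * (39.24 - 0.75)
= 7.04 * 38.49
= 270.9696
R = 24681.96 / 270.9696
= 91.0876%

91.0876%


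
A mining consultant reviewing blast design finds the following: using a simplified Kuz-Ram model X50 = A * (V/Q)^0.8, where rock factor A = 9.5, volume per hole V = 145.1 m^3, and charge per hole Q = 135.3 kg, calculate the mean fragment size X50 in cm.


10.0466 cm

Compute V/Q:
V/Q = 145.1 / 135.3 = 1.072431633
Raise to the power 0.8:
(V/Q)^0.8 = 1.072431633^0.8 = 1.057537296
Multiply by A:
X50 = 9.5 * 1.057537296
= 10.0466 cm


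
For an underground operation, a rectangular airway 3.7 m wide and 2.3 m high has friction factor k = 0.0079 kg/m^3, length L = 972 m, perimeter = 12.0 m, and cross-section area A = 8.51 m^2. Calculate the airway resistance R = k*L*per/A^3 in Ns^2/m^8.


0.1495 Ns^2/m^8

Compute the numerator:
k * L * per = 0.0079 * 972 * 12.0
= 92.1456
Compute the denominator:
A^3 = 8.51^3 = 616.295051
Resistance:
R = 92.1456 / 616.295051
= 0.1495 Ns^2/m^8


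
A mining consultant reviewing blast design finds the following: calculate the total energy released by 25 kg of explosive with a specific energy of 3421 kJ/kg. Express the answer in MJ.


85.525 MJ

Energy = mass * specific_energy / 1000
= 25 * 3421 / 1000
= 85525 / 1000
= 85.525 MJ


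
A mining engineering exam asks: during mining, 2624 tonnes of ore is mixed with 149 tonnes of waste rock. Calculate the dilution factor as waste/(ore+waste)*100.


Total material = ore + waste
= 2624 + 149 = 2773 tonnes
Dilution = waste / total * 100
= 149 / 2773 * 100
= 0.05373241976 * 100
= 5.3732%

5.3732%


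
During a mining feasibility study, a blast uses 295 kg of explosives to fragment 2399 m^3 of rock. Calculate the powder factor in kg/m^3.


Powder factor = explosive mass / rock volume
= 295 / 2399
= 0.123 kg/m^3

0.123 kg/m^3


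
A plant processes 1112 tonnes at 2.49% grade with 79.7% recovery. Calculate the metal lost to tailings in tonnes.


5.6208 tonnes

Total metal in feed:
= 1112 * 2.49 / 100 = 27.6888 tonnes
Metal recovered:
= 27.6888 * 79.7 / 100 = 22.0679736 tonnes
Metal lost to tailings:
= 27.6888 - 22.0679736
= 5.6208 tonnes


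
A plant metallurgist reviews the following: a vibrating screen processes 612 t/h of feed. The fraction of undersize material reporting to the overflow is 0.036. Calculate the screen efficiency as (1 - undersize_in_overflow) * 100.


96.4%

Screen efficiency = (1 - fraction of undersize in overflow) * 100
= (1 - 0.036) * 100
= 0.964 * 100
= 96.4%


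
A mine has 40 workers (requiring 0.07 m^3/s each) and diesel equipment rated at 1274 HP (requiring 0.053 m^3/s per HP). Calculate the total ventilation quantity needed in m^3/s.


Airflow for workers:
Q_people = 40 * 0.07 = 2.8 m^3/s
Airflow for diesel equipment:
Q_diesel = 1274 * 0.053 = 67.522 m^3/s
Total ventilation:
Q_total = 2.8 + 67.522
= 70.322 m^3/s

70.322 m^3/s


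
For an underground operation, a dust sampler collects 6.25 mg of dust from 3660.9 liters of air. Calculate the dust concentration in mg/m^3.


Convert liters to m^3: 1 m^3 = 1000 L
Concentration = mass / volume * 1000
= 6.25 / 3660.9 * 1000
= 0.001707230462 * 1000
= 1.7072 mg/m^3

1.7072 mg/m^3


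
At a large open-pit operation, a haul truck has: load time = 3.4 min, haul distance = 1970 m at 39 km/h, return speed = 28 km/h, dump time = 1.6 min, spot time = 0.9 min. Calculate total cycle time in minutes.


13.1522 min

Convert haul speed to m/min: 39 * 1000/60 = 650 m/min
Haul time = 1970 / 650 = 3.030769231 min
Convert return speed to m/min: 28 * 1000/60 = 466.6666667 m/min
Return time = 1970 / 466.6666667 = 4.221428571 min
Total cycle time:
= 3.4 + 3.030769231 + 1.6 + 4.221428571 + 0.9
= 13.1522 min


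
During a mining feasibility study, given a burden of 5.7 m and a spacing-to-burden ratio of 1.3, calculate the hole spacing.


Spacing = burden * ratio
= 5.7 * 1.3
= 7.41 m

7.41 m


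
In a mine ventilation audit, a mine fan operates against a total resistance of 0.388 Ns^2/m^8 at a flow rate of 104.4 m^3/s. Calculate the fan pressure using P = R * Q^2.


Compute Q^2:
Q^2 = 104.4^2 = 10899.36
Compute pressure:
P = R * Q^2 = 0.388 * 10899.36
= 4228.9517 Pa

4228.9517 Pa


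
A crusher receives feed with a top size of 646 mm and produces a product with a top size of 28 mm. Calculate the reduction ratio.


Reduction ratio = feed size / product size
= 646 / 28
= 23.0714

23.0714


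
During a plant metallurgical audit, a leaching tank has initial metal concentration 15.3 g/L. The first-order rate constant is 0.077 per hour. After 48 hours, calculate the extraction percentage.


97.5177%

Compute the exponent:
-k * t = -0.077 * 48 = -3.696
Remaining concentration:
C = 15.3 * exp(-3.696)
= 15.3 * 0.02482261863
= 0.379786065 g/L
Extracted = 15.3 - 0.379786065 = 14.92021393 g/L
Extraction % = 14.92021393 / 15.3 * 100
= 97.5177%


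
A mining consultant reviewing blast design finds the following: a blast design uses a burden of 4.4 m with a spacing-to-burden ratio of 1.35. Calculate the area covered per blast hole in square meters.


First, find the spacing:
Spacing = burden * ratio = 4.4 * 1.35
= 5.94 m
Then, calculate the area:
Area = burden * spacing = 4.4 * 5.94
= 26.136 m^2

26.136 m^2


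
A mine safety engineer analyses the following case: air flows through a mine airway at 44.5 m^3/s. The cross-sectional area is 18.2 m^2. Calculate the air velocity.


Velocity = flow rate / cross-sectional area
= 44.5 / 18.2
= 2.4451 m/s

2.4451 m/s


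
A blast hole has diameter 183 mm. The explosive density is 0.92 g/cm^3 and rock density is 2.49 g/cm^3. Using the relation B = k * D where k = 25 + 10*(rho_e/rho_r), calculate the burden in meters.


5.2511 m

First, compute k:
rho_e / rho_r = 0.92 / 2.49 = 0.3694779116
k = 25 + 10 * 0.3694779116 = 28.69477912
Then, compute burden:
B = k * D / 1000 = 28.69477912 * 183 / 1000
= 5251.144578 / 1000
= 5.2511 m


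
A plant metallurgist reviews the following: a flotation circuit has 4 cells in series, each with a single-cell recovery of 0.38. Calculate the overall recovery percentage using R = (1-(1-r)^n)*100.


85.2237%

Complement of single-cell recovery:
1 - r = 1 - 0.38 = 0.62
Raise to power n:
(1 - r)^4 = 0.62^4 = 0.14776336
Overall recovery:
R = (1 - 0.14776336) * 100
= 85.2237%


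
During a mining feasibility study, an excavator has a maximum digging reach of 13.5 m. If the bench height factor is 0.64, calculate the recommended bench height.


8.64 m

Bench height = reach * factor
= 13.5 * 0.64
= 8.64 m


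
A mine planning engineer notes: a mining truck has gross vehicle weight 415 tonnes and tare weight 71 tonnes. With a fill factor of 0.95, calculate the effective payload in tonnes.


Maximum payload = gross - tare
= 415 - 71 = 344 tonnes
Effective payload = max payload * fill factor
= 344 * 0.95
= 326.8 tonnes

326.8 tonnes


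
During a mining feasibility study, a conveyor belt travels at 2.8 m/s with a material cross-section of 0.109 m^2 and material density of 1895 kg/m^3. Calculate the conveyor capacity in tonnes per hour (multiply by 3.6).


2082.0744 t/h

Volumetric flow = speed * area
= 2.8 * 0.109 = 0.3052 m^3/s
Mass flow = volumetric * density
= 0.3052 * 1895 = 578.354 kg/s
Convert to t/h: multiply by 3.6
Capacity = 578.354 * 3.6
= 2082.0744 t/h


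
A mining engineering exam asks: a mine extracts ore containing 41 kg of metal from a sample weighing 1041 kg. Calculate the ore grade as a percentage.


3.9385%

Ore grade = (metal mass / ore mass) * 100
= (41 / 1041) * 100
= 0.03938520653 * 100
= 3.9385%


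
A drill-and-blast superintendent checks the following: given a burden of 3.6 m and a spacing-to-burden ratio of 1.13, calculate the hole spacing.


4.068 m

Spacing = burden * ratio
= 3.6 * 1.13
= 4.068 m


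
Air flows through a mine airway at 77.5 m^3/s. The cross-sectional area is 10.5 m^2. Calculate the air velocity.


7.381 m/s

Velocity = flow rate / cross-sectional area
= 77.5 / 10.5
= 7.381 m/s


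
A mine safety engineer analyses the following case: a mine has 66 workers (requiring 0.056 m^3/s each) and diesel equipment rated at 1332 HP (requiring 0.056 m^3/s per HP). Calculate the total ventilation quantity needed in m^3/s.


Airflow for workers:
Q_people = 66 * 0.056 = 3.696 m^3/s
Airflow for diesel equipment:
Q_diesel = 1332 * 0.056 = 74.592 m^3/s
Total ventilation:
Q_total = 3.696 + 74.592
= 78.288 m^3/s

78.288 m^3/s


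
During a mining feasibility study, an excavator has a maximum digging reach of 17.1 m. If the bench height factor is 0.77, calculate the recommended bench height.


Bench height = reach * factor
= 17.1 * 0.77
= 13.167 m

13.167 m


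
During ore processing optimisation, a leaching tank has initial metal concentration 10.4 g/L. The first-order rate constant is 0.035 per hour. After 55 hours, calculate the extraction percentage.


85.4124%

Compute the exponent:
-k * t = -0.035 * 55 = -1.925
Remaining concentration:
C = 10.4 * exp(-1.925)
= 10.4 * 0.1458757569
= 1.517107871 g/L
Extracted = 10.4 - 1.517107871 = 8.882892129 g/L
Extraction % = 8.882892129 / 10.4 * 100
= 85.4124%


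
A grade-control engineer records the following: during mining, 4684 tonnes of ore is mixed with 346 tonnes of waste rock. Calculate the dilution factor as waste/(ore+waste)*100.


6.8787%

Total material = ore + waste
= 4684 + 346 = 5030 tonnes
Dilution = waste / total * 100
= 346 / 5030 * 100
= 0.06878727634 * 100
= 6.8787%


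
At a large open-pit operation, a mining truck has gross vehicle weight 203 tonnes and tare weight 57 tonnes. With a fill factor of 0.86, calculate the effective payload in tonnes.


125.56 tonnes

Maximum payload = gross - tare
= 203 - 57 = 146 tonnes
Effective payload = max payload * fill factor
= 146 * 0.86
= 125.56 tonnes


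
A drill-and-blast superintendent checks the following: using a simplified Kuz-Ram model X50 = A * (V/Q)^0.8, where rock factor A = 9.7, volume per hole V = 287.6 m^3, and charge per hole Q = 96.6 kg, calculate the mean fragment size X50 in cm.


Compute V/Q:
V/Q = 287.6 / 96.6 = 2.977225673
Raise to the power 0.8:
(V/Q)^0.8 = 2.977225673^0.8 = 2.393588029
Multiply by A:
X50 = 9.7 * 2.393588029
= 23.2178 cm

23.2178 cm


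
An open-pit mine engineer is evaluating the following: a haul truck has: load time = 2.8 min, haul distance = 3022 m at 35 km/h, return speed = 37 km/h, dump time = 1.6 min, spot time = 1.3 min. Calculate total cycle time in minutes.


15.7811 min

Convert haul speed to m/min: 35 * 1000/60 = 583.3333333 m/min
Haul time = 3022 / 583.3333333 = 5.180571429 min
Convert return speed to m/min: 37 * 1000/60 = 616.6666667 m/min
Return time = 3022 / 616.6666667 = 4.900540541 min
Total cycle time:
= 2.8 + 5.180571429 + 1.6 + 4.900540541 + 1.3
= 15.7811 min


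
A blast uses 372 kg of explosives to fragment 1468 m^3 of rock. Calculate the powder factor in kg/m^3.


Powder factor = explosive mass / rock volume
= 372 / 1468
= 0.2534 kg/m^3

0.2534 kg/m^3


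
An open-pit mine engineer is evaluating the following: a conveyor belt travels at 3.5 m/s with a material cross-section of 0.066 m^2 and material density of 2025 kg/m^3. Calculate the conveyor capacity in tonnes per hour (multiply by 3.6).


1683.99 t/h

Volumetric flow = speed * area
= 3.5 * 0.066 = 0.231 m^3/s
Mass flow = volumetric * density
= 0.231 * 2025 = 467.775 kg/s
Convert to t/h: multiply by 3.6
Capacity = 467.775 * 3.6
= 1683.99 t/h


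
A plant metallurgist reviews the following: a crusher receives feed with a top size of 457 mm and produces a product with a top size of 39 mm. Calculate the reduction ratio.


Reduction ratio = feed size / product size
= 457 / 39
= 11.7179

11.7179


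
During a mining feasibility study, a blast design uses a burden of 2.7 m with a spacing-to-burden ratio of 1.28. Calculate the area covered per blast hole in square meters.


First, find the spacing:
Spacing = burden * ratio = 2.7 * 1.28
= 3.456 m
Then, calculate the area:
Area = burden * spacing = 2.7 * 3.456
= 9.3312 m^2

9.3312 m^2


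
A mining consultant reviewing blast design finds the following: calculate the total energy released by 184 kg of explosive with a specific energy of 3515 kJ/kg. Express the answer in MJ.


Energy = mass * specific_energy / 1000
= 184 * 3515 / 1000
= 646760 / 1000
= 646.76 MJ

646.76 MJ


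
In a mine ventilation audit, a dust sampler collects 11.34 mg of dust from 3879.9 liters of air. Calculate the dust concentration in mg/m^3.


2.9228 mg/m^3

Convert liters to m^3: 1 m^3 = 1000 L
Concentration = mass / volume * 1000
= 11.34 / 3879.9 * 1000
= 0.002922755741 * 1000
= 2.9228 mg/m^3


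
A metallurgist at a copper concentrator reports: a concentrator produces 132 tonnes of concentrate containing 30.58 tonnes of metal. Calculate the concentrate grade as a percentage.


Grade = (metal in concentrate / concentrate mass) * 100
= (30.58 / 132) * 100
= 0.2316666667 * 100
= 23.1667%

23.1667%


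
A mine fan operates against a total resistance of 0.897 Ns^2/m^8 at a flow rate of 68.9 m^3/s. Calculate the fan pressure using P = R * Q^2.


Compute Q^2:
Q^2 = 68.9^2 = 4747.21
Compute pressure:
P = R * Q^2 = 0.897 * 4747.21
= 4258.2474 Pa

4258.2474 Pa


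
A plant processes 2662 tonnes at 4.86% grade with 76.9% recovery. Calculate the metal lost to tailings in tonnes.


29.8852 tonnes

Total metal in feed:
= 2662 * 4.86 / 100 = 129.3732 tonnes
Metal recovered:
= 129.3732 * 76.9 / 100 = 99.4879908 tonnes
Metal lost to tailings:
= 129.3732 - 99.4879908
= 29.8852 tonnes


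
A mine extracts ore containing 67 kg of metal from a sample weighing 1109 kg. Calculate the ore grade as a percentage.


Ore grade = (metal mass / ore mass) * 100
= (67 / 1109) * 100
= 0.0604147881 * 100
= 6.0415%

6.0415%


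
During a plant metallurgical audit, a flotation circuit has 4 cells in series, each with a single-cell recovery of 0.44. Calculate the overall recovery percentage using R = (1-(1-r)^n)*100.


90.1655%

Complement of single-cell recovery:
1 - r = 1 - 0.44 = 0.56
Raise to power n:
(1 - r)^4 = 0.56^4 = 0.09834496
Overall recovery:
R = (1 - 0.09834496) * 100
= 90.1655%


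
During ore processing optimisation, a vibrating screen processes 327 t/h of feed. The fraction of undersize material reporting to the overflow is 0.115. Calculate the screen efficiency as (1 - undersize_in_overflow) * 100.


Screen efficiency = (1 - fraction of undersize in overflow) * 100
= (1 - 0.115) * 100
= 0.885 * 100
= 88.5%

88.5%


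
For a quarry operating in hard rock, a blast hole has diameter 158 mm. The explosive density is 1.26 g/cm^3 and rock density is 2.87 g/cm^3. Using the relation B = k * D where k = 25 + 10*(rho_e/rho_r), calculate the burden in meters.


4.6437 m

First, compute k:
rho_e / rho_r = 1.26 / 2.87 = 0.4390243902
k = 25 + 10 * 0.4390243902 = 29.3902439
Then, compute burden:
B = k * D / 1000 = 29.3902439 * 158 / 1000
= 4643.658537 / 1000
= 4.6437 m


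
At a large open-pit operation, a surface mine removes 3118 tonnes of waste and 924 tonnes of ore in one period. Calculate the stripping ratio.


Stripping ratio = waste tonnage / ore tonnage
= 3118 / 924
= 3.3745

3.3745


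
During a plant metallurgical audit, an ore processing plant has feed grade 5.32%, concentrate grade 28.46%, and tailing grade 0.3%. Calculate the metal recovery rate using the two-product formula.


Using the two-product formula:
R = 100 * c * (f - t) / (f * (c - t))
Numerator = 100 * 28.46 * (5.32 - 0.3)
= 100 * 28.46 * 5.02
= 14286.92
Denominator = 5.32 * (28.46 - 0.3)
= 5.32 * 28.16
= 149.8112
R = 14286.92 / 149.8112
= 95.3662%

95.3662%


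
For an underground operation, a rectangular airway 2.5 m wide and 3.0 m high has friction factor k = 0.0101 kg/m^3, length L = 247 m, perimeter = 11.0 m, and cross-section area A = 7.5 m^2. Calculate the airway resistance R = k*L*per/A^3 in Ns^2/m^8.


Compute the numerator:
k * L * per = 0.0101 * 247 * 11.0
= 27.4417
Compute the denominator:
A^3 = 7.5^3 = 421.875
Resistance:
R = 27.4417 / 421.875
= 0.065 Ns^2/m^8

0.065 Ns^2/m^8


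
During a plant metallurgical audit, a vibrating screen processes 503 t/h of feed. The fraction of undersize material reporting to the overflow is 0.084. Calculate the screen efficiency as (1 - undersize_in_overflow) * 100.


91.6%

Screen efficiency = (1 - fraction of undersize in overflow) * 100
= (1 - 0.084) * 100
= 0.916 * 100
= 91.6%


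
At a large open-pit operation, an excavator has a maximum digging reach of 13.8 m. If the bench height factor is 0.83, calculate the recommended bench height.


Bench height = reach * factor
= 13.8 * 0.83
= 11.454 m

11.454 m


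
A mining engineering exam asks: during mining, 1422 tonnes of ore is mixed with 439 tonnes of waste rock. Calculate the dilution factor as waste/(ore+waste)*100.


Total material = ore + waste
= 1422 + 439 = 1861 tonnes
Dilution = waste / total * 100
= 439 / 1861 * 100
= 0.2358946803 * 100
= 23.5895%

23.5895%


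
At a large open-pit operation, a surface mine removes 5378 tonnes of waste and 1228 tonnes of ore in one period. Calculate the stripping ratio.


Stripping ratio = waste tonnage / ore tonnage
= 5378 / 1228
= 4.3795

4.3795


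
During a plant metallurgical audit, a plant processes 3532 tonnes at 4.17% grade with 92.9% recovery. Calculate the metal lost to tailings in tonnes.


Total metal in feed:
= 3532 * 4.17 / 100 = 147.2844 tonnes
Metal recovered:
= 147.2844 * 92.9 / 100 = 136.8272076 tonnes
Metal lost to tailings:
= 147.2844 - 136.8272076
= 10.4572 tonnes

10.4572 tonnes


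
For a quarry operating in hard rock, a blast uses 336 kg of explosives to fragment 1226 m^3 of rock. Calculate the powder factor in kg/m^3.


0.2741 kg/m^3

Powder factor = explosive mass / rock volume
= 336 / 1226
= 0.2741 kg/m^3


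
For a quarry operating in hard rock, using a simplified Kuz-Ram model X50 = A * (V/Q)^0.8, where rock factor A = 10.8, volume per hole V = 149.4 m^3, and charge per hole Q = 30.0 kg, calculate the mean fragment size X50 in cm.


Compute V/Q:
V/Q = 149.4 / 30.0 = 4.98
Raise to the power 0.8:
(V/Q)^0.8 = 4.98^0.8 = 3.612297198
Multiply by A:
X50 = 10.8 * 3.612297198
= 39.0128 cm

39.0128 cm


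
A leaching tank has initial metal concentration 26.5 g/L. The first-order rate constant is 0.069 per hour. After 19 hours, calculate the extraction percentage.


Compute the exponent:
-k * t = -0.069 * 19 = -1.311
Remaining concentration:
C = 26.5 * exp(-1.311)
= 26.5 * 0.2695503712
= 7.143084837 g/L
Extracted = 26.5 - 7.143084837 = 19.35691516 g/L
Extraction % = 19.35691516 / 26.5 * 100
= 73.045%

73.045%


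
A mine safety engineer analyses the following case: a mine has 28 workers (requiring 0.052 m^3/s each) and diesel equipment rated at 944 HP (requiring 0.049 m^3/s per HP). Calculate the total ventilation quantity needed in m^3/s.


47.712 m^3/s

Airflow for workers:
Q_people = 28 * 0.052 = 1.456 m^3/s
Airflow for diesel equipment:
Q_diesel = 944 * 0.049 = 46.256 m^3/s
Total ventilation:
Q_total = 1.456 + 46.256
= 47.712 m^3/s


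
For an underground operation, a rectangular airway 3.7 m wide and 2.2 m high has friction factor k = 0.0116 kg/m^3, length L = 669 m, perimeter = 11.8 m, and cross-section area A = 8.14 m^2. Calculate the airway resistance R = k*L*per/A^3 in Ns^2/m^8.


Compute the numerator:
k * L * per = 0.0116 * 669 * 11.8
= 91.57272
Compute the denominator:
A^3 = 8.14^3 = 539.353144
Resistance:
R = 91.57272 / 539.353144
= 0.1698 Ns^2/m^8

0.1698 Ns^2/m^8


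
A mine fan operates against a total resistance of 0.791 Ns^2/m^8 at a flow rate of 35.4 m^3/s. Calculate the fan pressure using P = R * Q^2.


991.2496 Pa

Compute Q^2:
Q^2 = 35.4^2 = 1253.16
Compute pressure:
P = R * Q^2 = 0.791 * 1253.16
= 991.2496 Pa


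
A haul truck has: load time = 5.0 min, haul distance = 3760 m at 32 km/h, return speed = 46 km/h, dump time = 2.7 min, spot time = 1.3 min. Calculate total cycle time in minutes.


Convert haul speed to m/min: 32 * 1000/60 = 533.3333333 m/min
Haul time = 3760 / 533.3333333 = 7.05 min
Convert return speed to m/min: 46 * 1000/60 = 766.6666667 m/min
Return time = 3760 / 766.6666667 = 4.904347826 min
Total cycle time:
= 5.0 + 7.05 + 2.7 + 4.904347826 + 1.3
= 20.9543 min

20.9543 min


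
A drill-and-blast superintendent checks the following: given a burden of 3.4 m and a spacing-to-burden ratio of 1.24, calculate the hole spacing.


4.216 m

Spacing = burden * ratio
= 3.4 * 1.24
= 4.216 m


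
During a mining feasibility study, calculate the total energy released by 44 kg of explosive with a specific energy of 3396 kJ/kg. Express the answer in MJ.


149.424 MJ

Energy = mass * specific_energy / 1000
= 44 * 3396 / 1000
= 149424 / 1000
= 149.424 MJ


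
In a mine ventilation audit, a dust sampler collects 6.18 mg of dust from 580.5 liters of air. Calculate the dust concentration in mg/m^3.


10.646 mg/m^3

Convert liters to m^3: 1 m^3 = 1000 L
Concentration = mass / volume * 1000
= 6.18 / 580.5 * 1000
= 0.01064599483 * 1000
= 10.646 mg/m^3


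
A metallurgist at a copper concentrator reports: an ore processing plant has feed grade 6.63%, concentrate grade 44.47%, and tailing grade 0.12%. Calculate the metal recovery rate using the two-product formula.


98.4557%

Using the two-product formula:
R = 100 * c * (f - t) / (f * (c - t))
Numerator = 100 * 44.47 * (6.63 - 0.12)
= 100 * 44.47 * 6.51
= 28949.97
Denominator = 6.63 * (44.47 - 0.12)
= 6.63 * 44.35
= 294.0405
R = 28949.97 / 294.0405
= 98.4557%


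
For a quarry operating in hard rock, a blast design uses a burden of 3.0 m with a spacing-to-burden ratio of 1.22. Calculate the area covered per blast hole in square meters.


First, find the spacing:
Spacing = burden * ratio = 3.0 * 1.22
= 3.66 m
Then, calculate the area:
Area = burden * spacing = 3.0 * 3.66
= 10.98 m^2

10.98 m^2
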